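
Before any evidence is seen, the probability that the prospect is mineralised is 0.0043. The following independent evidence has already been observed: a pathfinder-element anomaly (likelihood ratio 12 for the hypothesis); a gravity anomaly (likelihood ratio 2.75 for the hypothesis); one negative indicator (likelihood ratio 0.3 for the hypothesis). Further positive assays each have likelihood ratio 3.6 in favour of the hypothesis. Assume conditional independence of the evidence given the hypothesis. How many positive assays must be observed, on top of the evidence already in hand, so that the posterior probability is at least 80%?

Prior odds = 0.0043/0.9957 = 43/9957.
Combined Bayes factor of the evidence already in hand = 12 × 2.75 × 0.3 = 9.9.
Odds after that evidence = (43/9957) × 9.9 = 1419/33190.
Target odds = 0.8/0.2 = 4.
Need 3.6ⁿ ≥ 4 ÷ (1419/33190) = 132760/1419.
3.6³ = 46.656 falls short of 132760/1419 but 3.6⁴ = 167.9616 reaches it, so n = 4.

4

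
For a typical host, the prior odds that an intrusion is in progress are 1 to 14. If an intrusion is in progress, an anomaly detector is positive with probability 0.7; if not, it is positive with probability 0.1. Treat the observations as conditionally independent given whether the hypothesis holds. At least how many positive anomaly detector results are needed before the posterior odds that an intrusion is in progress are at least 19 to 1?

Prior odds = 1/14.
Likelihood ratio of a positive = 0.7/0.1 = 7.
Target odds = 19.
Require 7ⁿ ≥ 19 ÷ (1/14) = 266.
7² = 49 falls short of 266 but 7³ = 343 reaches it, so n = 3.

3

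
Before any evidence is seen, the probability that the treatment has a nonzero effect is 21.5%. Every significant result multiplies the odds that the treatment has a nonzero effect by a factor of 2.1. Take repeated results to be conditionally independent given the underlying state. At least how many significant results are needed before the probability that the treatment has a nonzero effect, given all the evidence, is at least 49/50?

7

Prior odds: 0.215 ÷ 0.785 = 43/157.
Likelihood ratio per significant result = 2.1.
Target odds: 0.98 ÷ 0.02 = 49.
Require 2.1ⁿ ≥ 49 ÷ (43/157) = 7693/43.
2.1⁶ = 85766121/1000000 falls short of 7693/43 but 2.1⁷ ≈180.109 reaches it, so n = 7.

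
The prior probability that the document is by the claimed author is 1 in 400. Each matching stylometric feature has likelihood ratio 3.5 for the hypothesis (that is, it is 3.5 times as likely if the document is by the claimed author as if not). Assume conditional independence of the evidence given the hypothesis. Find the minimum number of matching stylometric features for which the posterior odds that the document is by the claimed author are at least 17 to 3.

Prior odds: 0.0025 ÷ 0.9975 = 1/399.
Likelihood ratio per matching stylometric feature = 3.5.
Target odds = 17/3.
Need (1/399) × 3.5ⁿ ≥ 17/3, i.e. 3.5ⁿ ≥ 2261.
3.5⁶ = 1838.265625 falls short of 2261 but 3.5⁷ = 823543/128 reaches it, so n = 7.

7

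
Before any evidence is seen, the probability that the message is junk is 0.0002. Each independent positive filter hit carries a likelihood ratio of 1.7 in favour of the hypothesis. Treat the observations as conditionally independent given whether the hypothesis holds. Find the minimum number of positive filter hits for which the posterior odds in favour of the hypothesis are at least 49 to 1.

Prior odds: 0.0002 ÷ 0.9998 = 1/4999.
Likelihood ratio per positive filter hit = 1.7.
Target odds = 49.
Require 1.7ⁿ ≥ 49 ÷ (1/4999) = 244951.
1.7²³ ≈199676 falls short of 244951 but 1.7²⁴ ≈339449 reaches it, so n = 24.

24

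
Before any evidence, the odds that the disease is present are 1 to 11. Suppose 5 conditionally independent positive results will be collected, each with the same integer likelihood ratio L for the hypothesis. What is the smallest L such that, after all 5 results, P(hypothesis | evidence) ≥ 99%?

Prior odds = 1/11.
Target odds = 0.99/0.01 = 99.
Need L⁵ ≥ 99 ÷ (1/11) = 1089.
4⁵ = 1024 < 1089 ≤ 3125 = 5⁵, so L = 5.

5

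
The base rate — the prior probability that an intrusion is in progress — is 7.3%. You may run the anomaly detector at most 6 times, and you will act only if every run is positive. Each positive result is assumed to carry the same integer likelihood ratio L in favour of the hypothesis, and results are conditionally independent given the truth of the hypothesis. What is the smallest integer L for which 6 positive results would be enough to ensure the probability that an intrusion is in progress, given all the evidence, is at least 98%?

Prior odds = 0.073/0.927 = 73/927.
Target odds = 0.98/0.02 = 49.
Need L⁶ ≥ 49 ÷ (73/927) = 45423/73.
2⁶ = 64 < 45423/73 ≤ 729 = 3⁶, so L = 3.

3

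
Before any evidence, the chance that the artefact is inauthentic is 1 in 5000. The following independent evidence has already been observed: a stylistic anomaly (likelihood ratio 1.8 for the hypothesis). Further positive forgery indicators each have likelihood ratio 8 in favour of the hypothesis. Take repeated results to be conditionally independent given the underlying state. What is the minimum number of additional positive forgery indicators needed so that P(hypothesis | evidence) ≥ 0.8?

Prior odds = 0.0002/0.9998 = 1/4999.
Bayes factor of the evidence already in hand = 1.8.
Odds after that evidence = (1/4999) × 1.8 = 9/24995.
Target odds = 0.8/0.2 = 4.
Need 8ⁿ ≥ 4 ÷ (9/24995) = 99980/9.
8⁴ = 4096 falls short of 99980/9 but 8⁵ = 32768 reaches it, so n = 5.

5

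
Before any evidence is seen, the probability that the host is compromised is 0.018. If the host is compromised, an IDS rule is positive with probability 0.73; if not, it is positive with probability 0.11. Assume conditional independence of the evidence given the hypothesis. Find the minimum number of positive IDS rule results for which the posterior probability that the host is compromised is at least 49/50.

Prior odds: 0.018 ÷ 0.982 = 9/491.
Likelihood ratio of a positive = 0.73/0.11 = 73/11.
Target odds: 0.98 ÷ 0.02 = 49.
Require (73/11)ⁿ ≥ 49 ÷ (9/491) = 24059/9.
(73/11)⁴ = 28398241/14641 falls short of 24059/9 but (73/11)⁵ ≈12872.1 reaches it, so n = 5.

5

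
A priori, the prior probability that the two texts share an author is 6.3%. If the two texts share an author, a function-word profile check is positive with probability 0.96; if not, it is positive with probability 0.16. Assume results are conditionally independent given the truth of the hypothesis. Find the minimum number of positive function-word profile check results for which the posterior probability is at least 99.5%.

5

Prior odds: 0.063 ÷ 0.937 = 63/937.
Likelihood ratio of a positive = 0.96/0.16 = 6.
Target posterior odds = 0.995/0.005 = 199.
Require 6ⁿ ≥ 199 ÷ (63/937) = 186463/63.
6⁴ = 1296 falls short of 186463/63 but 6⁵ = 7776 reaches it, so n = 5.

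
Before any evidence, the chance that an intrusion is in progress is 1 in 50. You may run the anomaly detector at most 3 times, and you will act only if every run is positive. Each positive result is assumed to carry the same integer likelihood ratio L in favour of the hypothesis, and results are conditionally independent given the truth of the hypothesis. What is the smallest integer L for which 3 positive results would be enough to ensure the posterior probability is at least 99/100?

Prior odds = 0.02/0.98 = 1/49.
Target odds = 0.99/0.01 = 99.
Need L³ ≥ 99 ÷ (1/49) = 4851.
16³ = 4096 < 4851 ≤ 4913 = 17³, so L = 17.

17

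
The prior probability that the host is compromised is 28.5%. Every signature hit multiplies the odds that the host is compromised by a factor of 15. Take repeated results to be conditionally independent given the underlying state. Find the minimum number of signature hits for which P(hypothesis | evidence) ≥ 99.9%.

3

Prior odds: 0.285 ÷ 0.715 = 57/143.
Likelihood ratio per signature hit = 15.
Target odds: 0.999 ÷ 0.001 = 999.
Require 15ⁿ ≥ 999 ÷ (57/143) = 47619/19.
15² = 225 falls short of 47619/19 but 15³ = 3375 reaches it, so n = 3.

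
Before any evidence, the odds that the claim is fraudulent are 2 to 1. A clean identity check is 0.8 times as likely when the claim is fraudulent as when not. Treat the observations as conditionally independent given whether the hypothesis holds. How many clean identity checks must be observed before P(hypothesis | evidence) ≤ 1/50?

21

Prior odds = 2.
Likelihood ratio per clean identity check = 0.8.
Target odds: 0.02 ÷ 0.98 = 1/49.
Require 0.8ⁿ ≤ 1/49 ÷ 2 = 1/98.
0.8²⁰ ≈0.0115292 is still above 1/98 but 0.8²¹ ≈0.00922337 is at or below it, so n = 21.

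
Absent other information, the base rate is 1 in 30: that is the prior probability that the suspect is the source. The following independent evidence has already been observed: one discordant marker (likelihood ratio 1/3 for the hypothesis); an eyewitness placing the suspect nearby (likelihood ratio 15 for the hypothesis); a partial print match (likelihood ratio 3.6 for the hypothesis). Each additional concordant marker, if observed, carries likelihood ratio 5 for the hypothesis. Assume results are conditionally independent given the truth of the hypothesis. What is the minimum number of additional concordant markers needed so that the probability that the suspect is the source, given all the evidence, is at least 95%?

Prior odds = (1/30)/(29/30) = 1/29.
Combined Bayes factor of the evidence already in hand = (1/3) × 15 × 3.6 = 18.
Odds after that evidence = (1/29) × 18 = 18/29.
Target odds = 0.95/0.05 = 19.
Need 5ⁿ ≥ 19 ÷ (18/29) = 551/18.
5² = 25 falls short of 551/18 but 5³ = 125 reaches it, so n = 3.

3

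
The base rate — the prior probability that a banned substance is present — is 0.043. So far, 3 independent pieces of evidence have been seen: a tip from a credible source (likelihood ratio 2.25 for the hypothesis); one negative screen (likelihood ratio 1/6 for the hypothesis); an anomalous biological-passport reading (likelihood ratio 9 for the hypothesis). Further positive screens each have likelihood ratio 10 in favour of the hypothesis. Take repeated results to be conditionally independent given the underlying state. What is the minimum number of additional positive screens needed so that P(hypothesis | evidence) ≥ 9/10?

2

Prior odds = 0.043/0.957 = 43/957.
Combined Bayes factor of the evidence already in hand = 2.25 × (1/6) × 9 = 3.375.
Odds after that evidence = (43/957) × 3.375 = 387/2552.
Target odds = 0.9/0.1 = 9.
Need 10ⁿ ≥ 9 ÷ (387/2552) = 2552/43.
10¹ = 10 falls short of 2552/43 but 10² = 100 reaches it, so n = 2.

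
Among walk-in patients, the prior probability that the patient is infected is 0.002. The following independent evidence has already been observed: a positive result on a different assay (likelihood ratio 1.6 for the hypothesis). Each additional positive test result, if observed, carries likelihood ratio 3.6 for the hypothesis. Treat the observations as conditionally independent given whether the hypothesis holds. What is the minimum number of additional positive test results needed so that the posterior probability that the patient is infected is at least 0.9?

7

Prior odds = 0.002/0.998 = 1/499.
Bayes factor of the evidence already in hand = 1.6.
Odds after that evidence = (1/499) × 1.6 = 8/2495.
Target odds = 0.9/0.1 = 9.
Need 3.6ⁿ ≥ 9 ÷ (8/2495) = 2806.875.
3.6⁶ = 34012224/15625 falls short of 2806.875 but 3.6⁷ = 612220032/78125 reaches it, so n = 7.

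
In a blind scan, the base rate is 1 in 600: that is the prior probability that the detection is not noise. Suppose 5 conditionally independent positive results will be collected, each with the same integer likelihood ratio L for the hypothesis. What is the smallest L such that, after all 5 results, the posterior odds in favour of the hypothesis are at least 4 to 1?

5

Prior odds = (1/600)/(599/600) = 1/599.
Target odds = 4.
Need L⁵ ≥ 4 ÷ (1/599) = 2396.
4⁵ = 1024 < 2396 ≤ 3125 = 5⁵, so L = 5.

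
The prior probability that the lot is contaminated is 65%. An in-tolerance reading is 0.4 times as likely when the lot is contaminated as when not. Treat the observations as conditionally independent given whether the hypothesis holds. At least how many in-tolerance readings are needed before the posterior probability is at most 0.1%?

9

Prior odds = 0.65/0.35 = 13/7.
Likelihood ratio per in-tolerance reading = 0.4.
Target posterior odds = 0.001/0.999 = 1/999.
Need (13/7) × 0.4ⁿ ≤ 1/999, i.e. 0.4ⁿ ≤ 7/12987.
0.4⁸ = 256/390625 is still above 7/12987 but 0.4⁹ = 512/1953125 is at or below it, so n = 9.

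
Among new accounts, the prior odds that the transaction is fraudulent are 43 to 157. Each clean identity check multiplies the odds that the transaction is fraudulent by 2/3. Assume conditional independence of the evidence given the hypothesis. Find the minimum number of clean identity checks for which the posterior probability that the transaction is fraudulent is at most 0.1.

3

Prior odds = 43/157.
Likelihood ratio per clean identity check = 2/3.
Target odds: 0.1 ÷ 0.9 = 1/9.
Need (43/157) × (2/3)ⁿ ≤ 1/9, i.e. (2/3)ⁿ ≤ 157/387.
(2/3)² = 4/9 is still above 157/387 but (2/3)³ = 8/27 is at or below it, so n = 3.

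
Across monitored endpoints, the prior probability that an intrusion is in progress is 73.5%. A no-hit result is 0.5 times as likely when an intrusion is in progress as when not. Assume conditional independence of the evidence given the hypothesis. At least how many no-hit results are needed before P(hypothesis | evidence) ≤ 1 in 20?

6

Prior odds = 0.735/0.265 = 147/53.
Likelihood ratio per no-hit result = 0.5.
Target odds: 0.05 ÷ 0.95 = 1/19.
Require 0.5ⁿ ≤ 1/19 ÷ (147/53) = 53/2793.
0.5⁵ = 0.03125 is still above 53/2793 but 0.5⁶ = 0.015625 is at or below it, so n = 6.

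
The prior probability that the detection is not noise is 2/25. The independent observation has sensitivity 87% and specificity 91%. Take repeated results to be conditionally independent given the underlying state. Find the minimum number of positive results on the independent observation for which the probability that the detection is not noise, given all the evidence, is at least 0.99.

Prior odds = 0.08/0.92 = 2/23.
False-positive rate = 1 − 0.91 = 0.09; likelihood ratio of a positive = 0.87/0.09 = 29/3.
Target odds: 0.99 ÷ 0.01 = 99.
Require (29/3)ⁿ ≥ 99 ÷ (2/23) = 1138.5.
(29/3)³ = 24389/27 falls short of 1138.5 but (29/3)⁴ = 707281/81 reaches it, so n = 4.

4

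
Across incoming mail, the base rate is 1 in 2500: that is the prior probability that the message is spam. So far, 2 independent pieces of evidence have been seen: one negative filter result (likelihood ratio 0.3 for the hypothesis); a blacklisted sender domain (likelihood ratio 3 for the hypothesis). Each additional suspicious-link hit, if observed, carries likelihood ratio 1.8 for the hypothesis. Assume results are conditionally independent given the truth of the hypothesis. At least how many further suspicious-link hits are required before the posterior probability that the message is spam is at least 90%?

18

Prior odds = 0.0004/0.9996 = 1/2499.
Combined Bayes factor of the evidence already in hand = 0.3 × 3 = 0.9.
Odds after that evidence = (1/2499) × 0.9 = 3/8330.
Target odds = 0.9/0.1 = 9.
Need 1.8ⁿ ≥ 9 ÷ (3/8330) = 24990.
1.8¹⁷ ≈21859.1 falls short of 24990 but 1.8¹⁸ ≈39346.4 reaches it, so n = 18.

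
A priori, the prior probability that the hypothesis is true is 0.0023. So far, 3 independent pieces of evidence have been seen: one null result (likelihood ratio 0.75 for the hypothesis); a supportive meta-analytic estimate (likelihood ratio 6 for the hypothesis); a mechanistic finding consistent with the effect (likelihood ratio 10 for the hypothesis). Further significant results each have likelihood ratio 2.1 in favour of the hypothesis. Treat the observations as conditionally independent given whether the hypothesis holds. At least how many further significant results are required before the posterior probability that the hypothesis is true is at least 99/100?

Prior odds = 0.0023/0.9977 = 23/9977.
Combined Bayes factor of the evidence already in hand = 0.75 × 6 × 10 = 45.
Odds after that evidence = (23/9977) × 45 = 1035/9977.
Target odds = 0.99/0.01 = 99.
Need 2.1ⁿ ≥ 99 ÷ (1035/9977) = 109747/115.
2.1⁹ ≈794.28 falls short of 109747/115 but 2.1¹⁰ ≈1667.99 reaches it, so n = 10.

10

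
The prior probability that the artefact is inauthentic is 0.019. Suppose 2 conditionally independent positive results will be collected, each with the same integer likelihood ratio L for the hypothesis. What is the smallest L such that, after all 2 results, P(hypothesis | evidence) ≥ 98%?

51

Prior odds = 0.019/0.981 = 19/981.
Target odds = 0.98/0.02 = 49.
Need L² ≥ 49 ÷ (19/981) = 48069/19.
50² = 2500 < 48069/19 ≤ 2601 = 51², so L = 51.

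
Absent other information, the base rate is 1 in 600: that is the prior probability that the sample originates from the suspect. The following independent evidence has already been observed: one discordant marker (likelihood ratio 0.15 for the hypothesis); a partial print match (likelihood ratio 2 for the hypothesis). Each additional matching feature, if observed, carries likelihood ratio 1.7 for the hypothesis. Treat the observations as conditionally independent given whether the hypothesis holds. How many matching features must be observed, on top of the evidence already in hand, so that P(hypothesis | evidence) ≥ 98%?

Prior odds = (1/600)/(599/600) = 1/599.
Combined Bayes factor of the evidence already in hand = 0.15 × 2 = 0.3.
Odds after that evidence = (1/599) × 0.3 = 3/5990.
Target odds = 0.98/0.02 = 49.
Need 1.7ⁿ ≥ 49 ÷ (3/5990) = 293510/3.
1.7²¹ ≈69091.9 falls short of 293510/3 but 1.7²² ≈117456 reaches it, so n = 22.

22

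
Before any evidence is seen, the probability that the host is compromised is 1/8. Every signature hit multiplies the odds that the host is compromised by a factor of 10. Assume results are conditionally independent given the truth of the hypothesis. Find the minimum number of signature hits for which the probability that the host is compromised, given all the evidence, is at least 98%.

Prior odds = 0.125/0.875 = 1/7.
Likelihood ratio per signature hit = 10.
Target posterior odds = 0.98/0.02 = 49.
Need (1/7) × 10ⁿ ≥ 49, i.e. 10ⁿ ≥ 343.
10² = 100 falls short of 343 but 10³ = 1000 reaches it, so n = 3.

3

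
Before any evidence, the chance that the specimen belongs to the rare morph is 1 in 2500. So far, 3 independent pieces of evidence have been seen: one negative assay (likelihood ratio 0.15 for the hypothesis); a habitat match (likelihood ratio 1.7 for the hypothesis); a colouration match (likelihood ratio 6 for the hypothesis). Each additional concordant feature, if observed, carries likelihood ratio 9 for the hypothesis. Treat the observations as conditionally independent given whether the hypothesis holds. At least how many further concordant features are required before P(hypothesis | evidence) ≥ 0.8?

Prior odds = 0.0004/0.9996 = 1/2499.
Combined Bayes factor of the evidence already in hand = 0.15 × 1.7 × 6 = 1.53.
Odds after that evidence = (1/2499) × 1.53 = 3/4900.
Target odds = 0.8/0.2 = 4.
Need 9ⁿ ≥ 4 ÷ (3/4900) = 19600/3.
9³ = 729 falls short of 19600/3 but 9⁴ = 6561 reaches it, so n = 4.

4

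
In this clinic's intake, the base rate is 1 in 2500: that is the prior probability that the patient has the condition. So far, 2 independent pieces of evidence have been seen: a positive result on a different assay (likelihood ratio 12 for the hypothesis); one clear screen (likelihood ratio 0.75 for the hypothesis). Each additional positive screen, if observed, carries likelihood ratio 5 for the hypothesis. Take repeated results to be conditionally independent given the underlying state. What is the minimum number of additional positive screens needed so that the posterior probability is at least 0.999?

8

Prior odds = 0.0004/0.9996 = 1/2499.
Combined Bayes factor of the evidence already in hand = 12 × 0.75 = 9.
Odds after that evidence = (1/2499) × 9 = 3/833.
Target odds = 0.999/0.001 = 999.
Need 5ⁿ ≥ 999 ÷ (3/833) = 277389.
5⁷ = 78125 falls short of 277389 but 5⁸ = 390625 reaches it, so n = 8.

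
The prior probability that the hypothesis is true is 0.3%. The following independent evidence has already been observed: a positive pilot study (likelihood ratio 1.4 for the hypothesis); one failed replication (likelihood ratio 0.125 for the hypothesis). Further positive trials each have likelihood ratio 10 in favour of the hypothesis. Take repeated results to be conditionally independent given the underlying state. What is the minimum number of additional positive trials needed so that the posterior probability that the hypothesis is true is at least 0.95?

5

Prior odds = 0.003/0.997 = 3/997.
Combined Bayes factor of the evidence already in hand = 1.4 × 0.125 = 0.175.
Odds after that evidence = (3/997) × 0.175 = 21/39880.
Target odds = 0.95/0.05 = 19.
Need 10ⁿ ≥ 19 ÷ (21/39880) = 757720/21.
10⁴ = 10000 falls short of 757720/21 but 10⁵ = 100000 reaches it, so n = 5.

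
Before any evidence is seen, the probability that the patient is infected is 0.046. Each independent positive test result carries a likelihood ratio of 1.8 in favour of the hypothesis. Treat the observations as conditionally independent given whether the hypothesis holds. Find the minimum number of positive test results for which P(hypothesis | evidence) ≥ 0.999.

17

Prior odds = 0.046/0.954 = 23/477.
Likelihood ratio per positive test result = 1.8.
Target odds: 0.999 ÷ 0.001 = 999.
Need (23/477) × 1.8ⁿ ≥ 999, i.e. 1.8ⁿ ≥ 476523/23.
1.8¹⁶ ≈12144 falls short of 476523/23 but 1.8¹⁷ ≈21859.1 reaches it, so n = 17.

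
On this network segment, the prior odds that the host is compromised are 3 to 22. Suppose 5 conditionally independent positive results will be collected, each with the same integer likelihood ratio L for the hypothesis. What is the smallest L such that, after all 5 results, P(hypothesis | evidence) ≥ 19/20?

3

Prior odds = 3/22.
Target odds = 0.95/0.05 = 19.
Need L⁵ ≥ 19 ÷ (3/22) = 418/3.
2⁵ = 32 < 418/3 ≤ 243 = 3⁵, so L = 3.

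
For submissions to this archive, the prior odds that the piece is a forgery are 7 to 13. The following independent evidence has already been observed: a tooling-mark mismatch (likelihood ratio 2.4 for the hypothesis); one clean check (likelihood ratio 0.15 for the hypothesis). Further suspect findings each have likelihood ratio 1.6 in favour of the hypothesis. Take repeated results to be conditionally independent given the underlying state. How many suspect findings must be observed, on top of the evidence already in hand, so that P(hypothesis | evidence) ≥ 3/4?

Prior odds = 7/13.
Combined Bayes factor of the evidence already in hand = 2.4 × 0.15 = 0.36.
Odds after that evidence = (7/13) × 0.36 = 63/325.
Target odds = 0.75/0.25 = 3.
Need 1.6ⁿ ≥ 3 ÷ (63/325) = 325/21.
1.6⁵ = 10.48576 falls short of 325/21 but 1.6⁶ = 262144/15625 reaches it, so n = 6.

6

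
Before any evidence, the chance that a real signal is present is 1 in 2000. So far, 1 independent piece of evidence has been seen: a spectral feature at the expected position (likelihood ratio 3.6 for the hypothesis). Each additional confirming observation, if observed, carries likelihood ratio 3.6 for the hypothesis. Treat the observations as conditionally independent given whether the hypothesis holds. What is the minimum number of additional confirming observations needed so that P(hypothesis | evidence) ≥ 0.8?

Prior odds = 0.0005/0.9995 = 1/1999.
Bayes factor of the evidence already in hand = 3.6.
Odds after that evidence = (1/1999) × 3.6 = 18/9995.
Target odds = 0.8/0.2 = 4.
Need 3.6ⁿ ≥ 4 ÷ (18/9995) = 19990/9.
3.6⁶ = 34012224/15625 falls short of 19990/9 but 3.6⁷ = 612220032/78125 reaches it, so n = 7.

7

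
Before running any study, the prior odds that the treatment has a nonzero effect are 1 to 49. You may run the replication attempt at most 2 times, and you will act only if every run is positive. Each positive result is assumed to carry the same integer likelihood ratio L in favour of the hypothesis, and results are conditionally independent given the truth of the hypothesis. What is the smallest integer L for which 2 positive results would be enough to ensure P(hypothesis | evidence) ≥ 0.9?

Prior odds = 1/49.
Target odds = 0.9/0.1 = 9.
Need L² ≥ 9 ÷ (1/49) = 441.
20² = 400 < 441 ≤ 441 = 21², so L = 21.

21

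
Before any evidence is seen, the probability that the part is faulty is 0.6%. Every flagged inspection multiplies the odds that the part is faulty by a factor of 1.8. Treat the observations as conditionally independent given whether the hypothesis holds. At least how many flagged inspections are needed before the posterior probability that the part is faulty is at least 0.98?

16

Prior odds = 0.006/0.994 = 3/497.
Likelihood ratio per flagged inspection = 1.8.
Target odds: 0.98 ÷ 0.02 = 49.
Need (3/497) × 1.8ⁿ ≥ 49, i.e. 1.8ⁿ ≥ 24353/3.
1.8¹⁵ ≈6746.64 falls short of 24353/3 but 1.8¹⁶ ≈12144 reaches it, so n = 16.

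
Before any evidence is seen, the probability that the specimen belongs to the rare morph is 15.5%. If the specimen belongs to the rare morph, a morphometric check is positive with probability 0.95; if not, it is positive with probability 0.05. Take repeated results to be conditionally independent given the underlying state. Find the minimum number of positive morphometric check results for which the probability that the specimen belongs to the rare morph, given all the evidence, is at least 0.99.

3

Prior odds = 0.155/0.845 = 31/169.
Likelihood ratio of a positive = 0.95/0.05 = 19.
Target posterior odds = 0.99/0.01 = 99.
Require 19ⁿ ≥ 99 ÷ (31/169) = 16731/31.
19² = 361 falls short of 16731/31 but 19³ = 6859 reaches it, so n = 3.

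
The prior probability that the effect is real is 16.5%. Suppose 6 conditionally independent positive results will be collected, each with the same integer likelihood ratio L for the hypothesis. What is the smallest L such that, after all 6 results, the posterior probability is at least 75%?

Prior odds = 0.165/0.835 = 33/167.
Target odds = 0.75/0.25 = 3.
Need L⁶ ≥ 3 ÷ (33/167) = 167/11.
1⁶ = 1 < 167/11 ≤ 64 = 2⁶, so L = 2.

2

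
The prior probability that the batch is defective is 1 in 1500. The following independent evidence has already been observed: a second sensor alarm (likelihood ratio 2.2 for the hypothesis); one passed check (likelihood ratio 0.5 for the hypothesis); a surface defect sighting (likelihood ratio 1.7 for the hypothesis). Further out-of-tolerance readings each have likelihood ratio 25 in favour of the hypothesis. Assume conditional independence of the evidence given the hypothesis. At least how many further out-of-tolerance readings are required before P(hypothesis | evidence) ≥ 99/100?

Prior odds = (1/1500)/(1499/1500) = 1/1499.
Combined Bayes factor of the evidence already in hand = 2.2 × 0.5 × 1.7 = 1.87.
Odds after that evidence = (1/1499) × 1.87 = 187/149900.
Target odds = 0.99/0.01 = 99.
Need 25ⁿ ≥ 99 ÷ (187/149900) = 1349100/17.
25³ = 15625 falls short of 1349100/17 but 25⁴ = 390625 reaches it, so n = 4.

4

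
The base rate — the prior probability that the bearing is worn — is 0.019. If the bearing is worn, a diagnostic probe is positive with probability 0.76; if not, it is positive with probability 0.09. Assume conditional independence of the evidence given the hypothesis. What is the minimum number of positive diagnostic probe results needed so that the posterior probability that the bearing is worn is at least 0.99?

Prior odds = 0.019/0.981 = 19/981.
Likelihood ratio of a positive = 0.76/0.09 = 76/9.
Target posterior odds = 0.99/0.01 = 99.
Need (19/981) × (76/9)ⁿ ≥ 99, i.e. (76/9)ⁿ ≥ 97119/19.
(76/9)⁴ = 33362176/6561 falls short of 97119/19 but (76/9)⁵ ≈42939.3 reaches it, so n = 5.

5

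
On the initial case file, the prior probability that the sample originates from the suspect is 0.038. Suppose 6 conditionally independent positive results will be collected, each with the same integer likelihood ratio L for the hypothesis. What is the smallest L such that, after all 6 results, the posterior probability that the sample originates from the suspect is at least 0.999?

Prior odds = 0.038/0.962 = 19/481.
Target odds = 0.999/0.001 = 999.
Need L⁶ ≥ 999 ÷ (19/481) = 480519/19.
5⁶ = 15625 < 480519/19 ≤ 46656 = 6⁶, so L = 6.

6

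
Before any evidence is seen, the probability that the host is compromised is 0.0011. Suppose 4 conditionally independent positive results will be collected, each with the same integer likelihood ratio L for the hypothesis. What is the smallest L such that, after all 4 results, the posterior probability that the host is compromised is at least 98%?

Prior odds = 0.0011/0.9989 = 11/9989.
Target odds = 0.98/0.02 = 49.
Need L⁴ ≥ 49 ÷ (11/9989) = 489461/11.
14⁴ = 38416 < 489461/11 ≤ 50625 = 15⁴, so L = 15.

15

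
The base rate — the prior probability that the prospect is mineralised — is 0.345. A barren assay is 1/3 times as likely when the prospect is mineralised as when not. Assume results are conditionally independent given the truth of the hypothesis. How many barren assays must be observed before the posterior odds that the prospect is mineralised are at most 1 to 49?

3

Prior odds = 0.345/0.655 = 69/131.
Likelihood ratio per barren assay = 1/3.
Target odds = 1/49.
Require (1/3)ⁿ ≤ 1/49 ÷ (69/131) = 131/3381.
(1/3)² = 1/9 is still above 131/3381 but (1/3)³ = 1/27 is at or below it, so n = 3.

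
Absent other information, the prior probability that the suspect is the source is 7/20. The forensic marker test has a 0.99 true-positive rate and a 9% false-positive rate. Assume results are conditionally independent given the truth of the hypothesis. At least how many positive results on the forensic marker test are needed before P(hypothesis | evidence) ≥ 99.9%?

4

Prior odds = 0.35/0.65 = 7/13.
Likelihood ratio of a positive result = 0.99/0.09 = 11.
Target posterior odds = 0.999/0.001 = 999.
Require 11ⁿ ≥ 999 ÷ (7/13) = 12987/7.
11³ = 1331 falls short of 12987/7 but 11⁴ = 14641 reaches it, so n = 4.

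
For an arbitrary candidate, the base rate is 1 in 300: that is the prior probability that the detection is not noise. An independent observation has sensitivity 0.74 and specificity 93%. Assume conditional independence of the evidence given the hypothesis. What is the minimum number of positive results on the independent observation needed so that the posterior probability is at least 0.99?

5

Prior odds: (1/300) ÷ (299/300) = 1/299.
False-positive rate = 1 − 0.93 = 0.07; likelihood ratio of a positive = 0.74/0.07 = 74/7.
Target odds: 0.99 ÷ 0.01 = 99.
Require (74/7)ⁿ ≥ 99 ÷ (1/299) = 29601.
(74/7)⁴ = 29986576/2401 falls short of 29601 but (74/7)⁵ ≈132029 reaches it, so n = 5.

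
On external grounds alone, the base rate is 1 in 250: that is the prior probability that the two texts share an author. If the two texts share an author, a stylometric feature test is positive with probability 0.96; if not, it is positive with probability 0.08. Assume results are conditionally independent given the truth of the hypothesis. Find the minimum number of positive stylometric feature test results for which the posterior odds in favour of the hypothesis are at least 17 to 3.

3

Prior odds = 0.004/0.996 = 1/249.
Likelihood ratio of a positive = 0.96/0.08 = 12.
Target odds = 17/3.
Need (1/249) × 12ⁿ ≥ 17/3, i.e. 12ⁿ ≥ 1411.
12² = 144 falls short of 1411 but 12³ = 1728 reaches it, so n = 3.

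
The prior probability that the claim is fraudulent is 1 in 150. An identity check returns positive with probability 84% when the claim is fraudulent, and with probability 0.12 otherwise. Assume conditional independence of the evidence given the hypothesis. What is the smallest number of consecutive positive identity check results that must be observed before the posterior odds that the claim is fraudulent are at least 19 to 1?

Prior odds = (1/150)/(149/150) = 1/149.
Likelihood ratio of a positive result = 0.84/0.12 = 7.
Target odds = 19.
Need (1/149) × 7ⁿ ≥ 19, i.e. 7ⁿ ≥ 2831.
7⁴ = 2401 falls short of 2831 but 7⁵ = 16807 reaches it, so n = 5.

5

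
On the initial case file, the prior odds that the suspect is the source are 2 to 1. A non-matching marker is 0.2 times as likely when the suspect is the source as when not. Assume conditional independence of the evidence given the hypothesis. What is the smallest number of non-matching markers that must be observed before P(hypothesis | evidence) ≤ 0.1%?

Prior odds = 2.
Likelihood ratio per non-matching marker = 0.2.
Target posterior odds = 0.001/0.999 = 1/999.
Require 0.2ⁿ ≤ 1/999 ÷ 2 = 1/1998.
0.2⁴ = 0.0016 is still above 1/1998 but 0.2⁵ = 0.00032 is at or below it, so n = 5.

5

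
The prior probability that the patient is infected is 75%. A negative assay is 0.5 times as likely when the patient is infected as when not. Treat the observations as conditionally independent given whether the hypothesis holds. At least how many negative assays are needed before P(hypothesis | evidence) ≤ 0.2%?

11

Prior odds: 0.75 ÷ 0.25 = 3.
Likelihood ratio per negative assay = 0.5.
Target posterior odds = 0.002/0.998 = 1/499.
Need 3 × 0.5ⁿ ≤ 1/499, i.e. 0.5ⁿ ≤ 1/1497.
0.5¹⁰ = 1/1024 is still above 1/1497 but 0.5¹¹ = 1/2048 is at or below it, so n = 11.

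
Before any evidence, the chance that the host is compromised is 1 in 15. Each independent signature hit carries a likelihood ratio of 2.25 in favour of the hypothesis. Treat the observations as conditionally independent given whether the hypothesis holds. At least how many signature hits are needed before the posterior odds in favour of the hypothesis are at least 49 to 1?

Prior odds = (1/15)/(14/15) = 1/14.
Likelihood ratio per signature hit = 2.25.
Target odds = 49.
Need (1/14) × 2.25ⁿ ≥ 49, i.e. 2.25ⁿ ≥ 686.
2.25⁸ = 43046721/65536 falls short of 686 but 2.25⁹ = 387420489/262144 reaches it, so n = 9.

9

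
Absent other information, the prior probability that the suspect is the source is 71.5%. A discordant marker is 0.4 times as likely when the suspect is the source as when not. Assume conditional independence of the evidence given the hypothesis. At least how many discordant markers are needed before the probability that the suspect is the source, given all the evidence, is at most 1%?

7

Prior odds = 0.715/0.285 = 143/57.
Likelihood ratio per discordant marker = 0.4.
Target odds: 0.01 ÷ 0.99 = 1/99.
Require 0.4ⁿ ≤ 1/99 ÷ (143/57) = 19/4719.
0.4⁶ = 64/15625 is still above 19/4719 but 0.4⁷ = 128/78125 is at or below it, so n = 7.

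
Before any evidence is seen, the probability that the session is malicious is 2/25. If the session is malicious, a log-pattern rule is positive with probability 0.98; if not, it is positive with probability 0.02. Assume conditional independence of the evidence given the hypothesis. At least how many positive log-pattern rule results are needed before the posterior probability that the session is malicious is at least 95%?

Prior odds: 0.08 ÷ 0.92 = 2/23.
Likelihood ratio of a positive = 0.98/0.02 = 49.
Target posterior odds = 0.95/0.05 = 19.
Require 49ⁿ ≥ 19 ÷ (2/23) = 218.5.
49¹ = 49 falls short of 218.5 but 49² = 2401 reaches it, so n = 2.

2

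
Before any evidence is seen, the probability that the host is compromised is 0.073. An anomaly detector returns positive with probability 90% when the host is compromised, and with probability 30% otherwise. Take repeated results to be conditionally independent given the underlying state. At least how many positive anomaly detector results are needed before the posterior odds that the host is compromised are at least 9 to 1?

5

Prior odds = 0.073/0.927 = 73/927.
Likelihood ratio of a positive result = 0.9/0.3 = 3.
Target odds = 9.
Require 3ⁿ ≥ 9 ÷ (73/927) = 8343/73.
3⁴ = 81 falls short of 8343/73 but 3⁵ = 243 reaches it, so n = 5.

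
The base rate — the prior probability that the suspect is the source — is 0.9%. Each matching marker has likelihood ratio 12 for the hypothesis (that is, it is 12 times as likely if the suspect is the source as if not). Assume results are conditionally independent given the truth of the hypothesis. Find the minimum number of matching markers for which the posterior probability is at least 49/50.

Prior odds: 0.009 ÷ 0.991 = 9/991.
Likelihood ratio per matching marker = 12.
Target odds: 0.98 ÷ 0.02 = 49.
Require 12ⁿ ≥ 49 ÷ (9/991) = 48559/9.
12³ = 1728 falls short of 48559/9 but 12⁴ = 20736 reaches it, so n = 4.

4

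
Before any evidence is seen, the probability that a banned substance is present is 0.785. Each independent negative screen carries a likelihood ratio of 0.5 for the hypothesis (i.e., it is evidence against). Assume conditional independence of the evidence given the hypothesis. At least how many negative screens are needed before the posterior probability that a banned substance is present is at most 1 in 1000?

Prior odds: 0.785 ÷ 0.215 = 157/43.
Likelihood ratio per negative screen = 0.5.
Target odds: 0.001 ÷ 0.999 = 1/999.
Need (157/43) × 0.5ⁿ ≤ 1/999, i.e. 0.5ⁿ ≤ 43/156843.
0.5¹¹ = 1/2048 is still above 43/156843 but 0.5¹² = 1/4096 is at or below it, so n = 12.

12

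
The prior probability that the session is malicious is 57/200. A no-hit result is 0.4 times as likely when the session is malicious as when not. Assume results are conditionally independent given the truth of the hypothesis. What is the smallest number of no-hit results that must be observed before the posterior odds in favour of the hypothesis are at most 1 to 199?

5

Prior odds = 0.285/0.715 = 57/143.
Likelihood ratio per no-hit result = 0.4.
Target odds = 1/199.
Need (57/143) × 0.4ⁿ ≤ 1/199, i.e. 0.4ⁿ ≤ 143/11343.
0.4⁴ = 0.0256 is still above 143/11343 but 0.4⁵ = 0.01024 is at or below it, so n = 5.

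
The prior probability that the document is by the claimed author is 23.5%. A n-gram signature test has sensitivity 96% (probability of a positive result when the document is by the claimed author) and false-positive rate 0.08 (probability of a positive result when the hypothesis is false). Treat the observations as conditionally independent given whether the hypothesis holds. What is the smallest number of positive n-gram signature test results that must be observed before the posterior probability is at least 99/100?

3

Prior odds: 0.235 ÷ 0.765 = 47/153.
Likelihood ratio of a positive result = 0.96/0.08 = 12.
Target odds: 0.99 ÷ 0.01 = 99.
Require 12ⁿ ≥ 99 ÷ (47/153) = 15147/47.
12² = 144 falls short of 15147/47 but 12³ = 1728 reaches it, so n = 3.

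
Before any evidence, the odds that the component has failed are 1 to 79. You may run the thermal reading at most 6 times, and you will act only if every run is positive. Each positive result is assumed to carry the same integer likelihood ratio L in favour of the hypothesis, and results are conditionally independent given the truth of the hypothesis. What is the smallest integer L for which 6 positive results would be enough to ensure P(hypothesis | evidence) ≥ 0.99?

5

Prior odds = 1/79.
Target odds = 0.99/0.01 = 99.
Need L⁶ ≥ 99 ÷ (1/79) = 7821.
4⁶ = 4096 < 7821 ≤ 15625 = 5⁶, so L = 5.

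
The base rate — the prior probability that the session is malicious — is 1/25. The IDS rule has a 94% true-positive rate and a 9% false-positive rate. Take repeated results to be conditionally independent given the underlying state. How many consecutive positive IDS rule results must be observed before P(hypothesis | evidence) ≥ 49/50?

Prior odds: 0.04 ÷ 0.96 = 1/24.
Likelihood ratio of a positive result = 0.94/0.09 = 94/9.
Target odds: 0.98 ÷ 0.02 = 49.
Require (94/9)ⁿ ≥ 49 ÷ (1/24) = 1176.
(94/9)³ = 830584/729 falls short of 1176 but (94/9)⁴ = 78074896/6561 reaches it, so n = 4.

4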